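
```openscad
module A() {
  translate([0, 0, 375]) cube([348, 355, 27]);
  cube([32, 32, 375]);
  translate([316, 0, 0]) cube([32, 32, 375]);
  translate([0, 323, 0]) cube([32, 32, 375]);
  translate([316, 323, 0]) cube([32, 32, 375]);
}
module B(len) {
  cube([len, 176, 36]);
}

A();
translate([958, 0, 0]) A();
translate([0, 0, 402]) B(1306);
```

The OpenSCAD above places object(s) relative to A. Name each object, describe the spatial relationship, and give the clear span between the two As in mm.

Second stool starts at x = 958; first ends at x = 348; clear span = 958 − 348 = 610 mm.

A is a stool. B is a beam. A beam spans the tops of two stools. The clear span between the two stools is 610 mm.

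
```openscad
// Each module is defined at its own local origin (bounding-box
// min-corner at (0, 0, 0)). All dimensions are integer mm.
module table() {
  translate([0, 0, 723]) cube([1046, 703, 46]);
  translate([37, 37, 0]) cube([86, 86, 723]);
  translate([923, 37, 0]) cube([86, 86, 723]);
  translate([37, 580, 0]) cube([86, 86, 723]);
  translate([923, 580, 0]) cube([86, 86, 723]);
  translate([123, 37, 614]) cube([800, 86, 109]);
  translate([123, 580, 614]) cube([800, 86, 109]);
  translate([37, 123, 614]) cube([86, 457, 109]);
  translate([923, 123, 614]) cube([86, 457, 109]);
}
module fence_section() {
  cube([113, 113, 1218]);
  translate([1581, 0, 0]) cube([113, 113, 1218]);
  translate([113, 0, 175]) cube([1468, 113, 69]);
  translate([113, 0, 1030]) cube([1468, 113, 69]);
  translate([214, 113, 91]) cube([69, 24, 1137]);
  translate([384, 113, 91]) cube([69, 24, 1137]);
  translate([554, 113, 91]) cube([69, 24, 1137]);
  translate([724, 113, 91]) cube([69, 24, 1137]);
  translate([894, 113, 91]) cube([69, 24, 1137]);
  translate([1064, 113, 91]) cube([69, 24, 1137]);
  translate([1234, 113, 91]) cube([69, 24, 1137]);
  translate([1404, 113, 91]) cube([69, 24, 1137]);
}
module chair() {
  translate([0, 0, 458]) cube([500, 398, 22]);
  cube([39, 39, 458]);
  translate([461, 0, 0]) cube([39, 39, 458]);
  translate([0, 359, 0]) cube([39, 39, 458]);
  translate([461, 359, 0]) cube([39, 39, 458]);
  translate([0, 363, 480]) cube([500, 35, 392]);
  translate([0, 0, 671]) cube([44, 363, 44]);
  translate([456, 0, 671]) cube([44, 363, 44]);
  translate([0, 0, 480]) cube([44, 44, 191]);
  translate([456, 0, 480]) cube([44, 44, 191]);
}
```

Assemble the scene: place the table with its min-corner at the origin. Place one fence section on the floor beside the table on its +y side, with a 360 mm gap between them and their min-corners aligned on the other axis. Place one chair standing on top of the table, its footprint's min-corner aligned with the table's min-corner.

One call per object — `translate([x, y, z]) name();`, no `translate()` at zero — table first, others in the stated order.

table();
translate([0, 1063, 0]) fence_section();
translate([0, 0, 769]) chair();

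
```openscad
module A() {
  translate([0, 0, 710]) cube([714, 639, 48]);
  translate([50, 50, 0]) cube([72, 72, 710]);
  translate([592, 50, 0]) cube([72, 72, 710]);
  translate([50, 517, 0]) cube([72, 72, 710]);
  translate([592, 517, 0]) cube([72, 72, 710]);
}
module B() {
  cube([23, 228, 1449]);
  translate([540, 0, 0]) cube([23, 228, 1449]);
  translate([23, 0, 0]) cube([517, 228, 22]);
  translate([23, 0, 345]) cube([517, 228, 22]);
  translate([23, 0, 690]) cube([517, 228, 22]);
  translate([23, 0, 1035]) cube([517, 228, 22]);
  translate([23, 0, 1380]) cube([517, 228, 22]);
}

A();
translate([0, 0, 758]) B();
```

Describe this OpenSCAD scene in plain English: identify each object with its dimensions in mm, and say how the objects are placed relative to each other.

A is a table: top 714 mm (x) × 639 mm (y), 48 mm thick, upper face at z = 758 mm, on four 72×72 mm square legs, each inset 50 mm from the nearest pair of top edges, running from z = 0 to the bottom of the top.

B is a bookshelf 563 mm wide overall, 228 mm deep and 1449 mm tall. The two sides are 23 mm thick vertical panels. 5 horizontal shelves of 22 mm thickness span between the inner faces of the sides; the lowest shelf sits on the floor and shelves are stacked with a clear vertical gap of 323 mm between each pair.

The bookshelf is on top of the table.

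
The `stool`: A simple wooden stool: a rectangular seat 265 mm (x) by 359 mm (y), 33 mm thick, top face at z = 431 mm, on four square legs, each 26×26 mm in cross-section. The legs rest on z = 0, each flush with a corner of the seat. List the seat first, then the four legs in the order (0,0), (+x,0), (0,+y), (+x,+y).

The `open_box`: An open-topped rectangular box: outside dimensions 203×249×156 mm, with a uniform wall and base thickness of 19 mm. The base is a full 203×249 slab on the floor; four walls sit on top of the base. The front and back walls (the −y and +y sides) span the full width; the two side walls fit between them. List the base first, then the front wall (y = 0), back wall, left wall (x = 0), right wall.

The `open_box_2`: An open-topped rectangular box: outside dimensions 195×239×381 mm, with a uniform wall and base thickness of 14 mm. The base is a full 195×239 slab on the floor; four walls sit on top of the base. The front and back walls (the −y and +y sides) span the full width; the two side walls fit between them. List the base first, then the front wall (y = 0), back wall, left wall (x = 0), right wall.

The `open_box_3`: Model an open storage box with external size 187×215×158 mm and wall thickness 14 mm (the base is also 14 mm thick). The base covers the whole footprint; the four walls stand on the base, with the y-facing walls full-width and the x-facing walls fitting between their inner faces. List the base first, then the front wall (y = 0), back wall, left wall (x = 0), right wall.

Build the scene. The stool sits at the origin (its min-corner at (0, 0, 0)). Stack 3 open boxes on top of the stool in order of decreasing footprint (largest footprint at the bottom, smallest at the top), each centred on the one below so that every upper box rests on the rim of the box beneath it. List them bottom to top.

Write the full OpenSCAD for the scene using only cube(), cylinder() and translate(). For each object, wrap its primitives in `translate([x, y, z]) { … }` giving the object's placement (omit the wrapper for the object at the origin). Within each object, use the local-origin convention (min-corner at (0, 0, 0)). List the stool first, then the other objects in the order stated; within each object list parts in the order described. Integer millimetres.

translate([0, 0, 398]) cube([265, 359, 33]);
cube([26, 26, 398]);
translate([239, 0, 0]) cube([26, 26, 398]);
translate([0, 333, 0]) cube([26, 26, 398]);
translate([239, 333, 0]) cube([26, 26, 398]);
translate([31, 55, 431]) {
  cube([203, 249, 19]);
  translate([0, 0, 19]) cube([203, 19, 137]);
  translate([0, 230, 19]) cube([203, 19, 137]);
  translate([0, 19, 19]) cube([19, 211, 137]);
  translate([184, 19, 19]) cube([19, 211, 137]);
}
translate([35, 60, 587]) {
  cube([195, 239, 14]);
  translate([0, 0, 14]) cube([195, 14, 367]);
  translate([0, 225, 14]) cube([195, 14, 367]);
  translate([0, 14, 14]) cube([14, 211, 367]);
  translate([181, 14, 14]) cube([14, 211, 367]);
}
translate([39, 72, 968]) {
  cube([187, 215, 14]);
  translate([0, 0, 14]) cube([187, 14, 144]);
  translate([0, 201, 14]) cube([187, 14, 144]);
  translate([0, 14, 14]) cube([14, 187, 144]);
  translate([173, 14, 14]) cube([14, 187, 144]);
}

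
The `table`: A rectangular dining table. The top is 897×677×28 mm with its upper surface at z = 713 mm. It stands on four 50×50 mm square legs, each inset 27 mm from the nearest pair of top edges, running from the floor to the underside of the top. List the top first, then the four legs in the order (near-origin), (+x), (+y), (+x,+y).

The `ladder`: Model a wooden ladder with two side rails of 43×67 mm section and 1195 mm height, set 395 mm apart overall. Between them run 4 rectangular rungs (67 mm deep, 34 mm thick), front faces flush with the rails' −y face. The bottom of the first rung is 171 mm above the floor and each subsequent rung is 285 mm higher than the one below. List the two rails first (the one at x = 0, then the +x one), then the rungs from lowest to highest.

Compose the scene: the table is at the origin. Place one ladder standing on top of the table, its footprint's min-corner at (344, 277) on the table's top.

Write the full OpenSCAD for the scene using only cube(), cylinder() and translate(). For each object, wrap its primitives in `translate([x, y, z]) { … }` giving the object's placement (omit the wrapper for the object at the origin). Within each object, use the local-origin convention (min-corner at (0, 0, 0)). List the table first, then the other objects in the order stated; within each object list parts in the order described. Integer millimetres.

translate([0, 0, 685]) cube([897, 677, 28]);
translate([27, 27, 0]) cube([50, 50, 685]);
translate([820, 27, 0]) cube([50, 50, 685]);
translate([27, 600, 0]) cube([50, 50, 685]);
translate([820, 600, 0]) cube([50, 50, 685]);
translate([344, 277, 713]) {
  cube([43, 67, 1195]);
  translate([352, 0, 0]) cube([43, 67, 1195]);
  translate([43, 0, 171]) cube([309, 67, 34]);
  translate([43, 0, 456]) cube([309, 67, 34]);
  translate([43, 0, 741]) cube([309, 67, 34]);
  translate([43, 0, 1026]) cube([309, 67, 34]);
}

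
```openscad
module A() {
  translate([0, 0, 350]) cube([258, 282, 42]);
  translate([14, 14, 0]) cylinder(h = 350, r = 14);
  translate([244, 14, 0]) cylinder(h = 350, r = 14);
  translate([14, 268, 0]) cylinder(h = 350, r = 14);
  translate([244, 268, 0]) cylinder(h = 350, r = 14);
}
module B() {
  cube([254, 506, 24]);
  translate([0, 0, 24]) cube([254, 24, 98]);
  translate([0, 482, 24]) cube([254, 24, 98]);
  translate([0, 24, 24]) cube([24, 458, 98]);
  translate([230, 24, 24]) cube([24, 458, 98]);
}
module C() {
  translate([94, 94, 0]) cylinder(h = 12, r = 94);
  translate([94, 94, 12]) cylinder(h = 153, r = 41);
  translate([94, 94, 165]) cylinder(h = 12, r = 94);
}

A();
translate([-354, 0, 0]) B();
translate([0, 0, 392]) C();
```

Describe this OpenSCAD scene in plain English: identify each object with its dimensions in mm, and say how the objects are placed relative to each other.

A is a four-legged stool. The seat is a 258×282×42 mm slab whose top surface is at z = 392 mm; four round legs, each 28 mm in diameter, run from the floor (z = 0) to the underside of the seat, each leg's axis is inset half a diameter from the nearest pair of seat edges (so the leg's bounding box is flush with the corner).

B is an open storage box with external size 254×506×122 mm and wall thickness 24 mm (the base is also 24 mm thick). The base covers the whole footprint; the four walls stand on the base, with the y-facing walls full-width and the x-facing walls fitting between their inner faces.

C is a spool: two coaxial disc flanges of radius 94 mm and thickness 12 mm, joined by a core cylinder of radius 41 mm and height 153 mm. The lower flange rests on z = 0 and the three cylinders share a vertical axis.

The open box is on the floor beside the stool on its −x side. The spool is on top of the stool.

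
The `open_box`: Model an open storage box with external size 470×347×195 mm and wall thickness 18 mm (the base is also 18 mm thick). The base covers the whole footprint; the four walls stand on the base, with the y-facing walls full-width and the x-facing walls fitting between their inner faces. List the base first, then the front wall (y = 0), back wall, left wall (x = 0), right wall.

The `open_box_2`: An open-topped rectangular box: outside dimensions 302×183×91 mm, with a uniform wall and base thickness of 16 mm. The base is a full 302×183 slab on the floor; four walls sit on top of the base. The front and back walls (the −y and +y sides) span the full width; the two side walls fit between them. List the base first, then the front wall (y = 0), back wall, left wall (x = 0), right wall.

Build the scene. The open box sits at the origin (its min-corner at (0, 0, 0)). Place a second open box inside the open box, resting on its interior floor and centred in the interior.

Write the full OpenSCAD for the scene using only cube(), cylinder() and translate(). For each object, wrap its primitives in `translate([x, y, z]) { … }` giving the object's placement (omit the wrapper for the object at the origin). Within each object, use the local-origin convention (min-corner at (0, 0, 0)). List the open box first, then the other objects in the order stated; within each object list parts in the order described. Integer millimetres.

cube([470, 347, 18]);
translate([0, 0, 18]) cube([470, 18, 177]);
translate([0, 329, 18]) cube([470, 18, 177]);
translate([0, 18, 18]) cube([18, 311, 177]);
translate([452, 18, 18]) cube([18, 311, 177]);
translate([84, 82, 18]) {
  cube([302, 183, 16]);
  translate([0, 0, 16]) cube([302, 16, 75]);
  translate([0, 167, 16]) cube([302, 16, 75]);
  translate([0, 16, 16]) cube([16, 151, 75]);
  translate([286, 16, 16]) cube([16, 151, 75]);
}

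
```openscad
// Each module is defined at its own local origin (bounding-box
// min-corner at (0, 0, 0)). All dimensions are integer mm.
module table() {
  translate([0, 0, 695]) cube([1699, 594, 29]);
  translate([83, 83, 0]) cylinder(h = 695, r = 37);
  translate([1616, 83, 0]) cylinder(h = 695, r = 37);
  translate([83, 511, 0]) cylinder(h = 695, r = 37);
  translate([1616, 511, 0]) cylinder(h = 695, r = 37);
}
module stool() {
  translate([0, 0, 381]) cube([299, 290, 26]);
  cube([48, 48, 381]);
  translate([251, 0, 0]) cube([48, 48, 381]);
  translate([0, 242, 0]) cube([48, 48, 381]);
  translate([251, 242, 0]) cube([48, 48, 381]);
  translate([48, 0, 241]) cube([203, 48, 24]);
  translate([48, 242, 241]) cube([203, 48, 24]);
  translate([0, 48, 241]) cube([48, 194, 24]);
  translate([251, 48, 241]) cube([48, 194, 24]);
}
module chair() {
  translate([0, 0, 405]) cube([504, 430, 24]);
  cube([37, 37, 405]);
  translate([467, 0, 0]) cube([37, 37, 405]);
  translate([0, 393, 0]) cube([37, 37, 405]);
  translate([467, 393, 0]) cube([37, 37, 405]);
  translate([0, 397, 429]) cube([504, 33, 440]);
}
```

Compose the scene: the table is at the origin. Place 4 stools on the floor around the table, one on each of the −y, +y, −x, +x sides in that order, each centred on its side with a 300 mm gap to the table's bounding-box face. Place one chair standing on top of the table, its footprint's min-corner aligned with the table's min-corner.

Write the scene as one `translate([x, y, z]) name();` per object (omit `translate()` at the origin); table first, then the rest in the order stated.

table();
translate([700, -590, 0]) stool();
translate([700, 894, 0]) stool();
translate([-599, 152, 0]) stool();
translate([1999, 152, 0]) stool();
translate([0, 0, 724]) chair();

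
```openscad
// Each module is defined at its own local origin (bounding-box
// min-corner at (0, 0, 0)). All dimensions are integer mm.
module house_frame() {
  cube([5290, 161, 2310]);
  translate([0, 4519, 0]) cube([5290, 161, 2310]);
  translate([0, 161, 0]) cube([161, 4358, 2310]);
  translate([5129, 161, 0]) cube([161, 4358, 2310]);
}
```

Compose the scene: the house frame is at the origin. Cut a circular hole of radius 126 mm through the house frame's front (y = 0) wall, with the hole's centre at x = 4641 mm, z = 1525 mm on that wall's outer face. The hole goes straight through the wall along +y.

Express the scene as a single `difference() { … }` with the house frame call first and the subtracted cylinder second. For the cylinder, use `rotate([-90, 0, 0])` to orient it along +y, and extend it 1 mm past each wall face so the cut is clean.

difference() {
  house_frame();
  translate([4641, -1, 1525]) rotate([-90, 0, 0]) cylinder(h = 163, r = 126);
}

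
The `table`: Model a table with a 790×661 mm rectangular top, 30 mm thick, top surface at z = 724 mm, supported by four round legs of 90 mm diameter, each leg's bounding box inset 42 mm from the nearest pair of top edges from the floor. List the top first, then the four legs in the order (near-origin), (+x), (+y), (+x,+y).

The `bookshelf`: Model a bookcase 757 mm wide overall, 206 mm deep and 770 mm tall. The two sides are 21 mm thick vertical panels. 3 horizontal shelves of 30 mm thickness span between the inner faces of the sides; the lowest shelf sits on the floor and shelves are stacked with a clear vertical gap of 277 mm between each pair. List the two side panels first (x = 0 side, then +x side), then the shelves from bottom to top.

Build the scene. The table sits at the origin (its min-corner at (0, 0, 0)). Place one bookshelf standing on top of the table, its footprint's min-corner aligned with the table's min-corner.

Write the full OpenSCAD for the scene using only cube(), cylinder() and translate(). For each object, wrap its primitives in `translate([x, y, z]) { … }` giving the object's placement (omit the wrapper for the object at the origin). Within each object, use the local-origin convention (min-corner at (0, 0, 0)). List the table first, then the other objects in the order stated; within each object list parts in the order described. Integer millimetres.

translate([0, 0, 694]) cube([790, 661, 30]);
translate([87, 87, 0]) cylinder(h = 694, r = 45);
translate([703, 87, 0]) cylinder(h = 694, r = 45);
translate([87, 574, 0]) cylinder(h = 694, r = 45);
translate([703, 574, 0]) cylinder(h = 694, r = 45);
translate([0, 0, 724]) {
  cube([21, 206, 770]);
  translate([736, 0, 0]) cube([21, 206, 770]);
  translate([21, 0, 0]) cube([715, 206, 30]);
  translate([21, 0, 307]) cube([715, 206, 30]);
  translate([21, 0, 614]) cube([715, 206, 30]);
}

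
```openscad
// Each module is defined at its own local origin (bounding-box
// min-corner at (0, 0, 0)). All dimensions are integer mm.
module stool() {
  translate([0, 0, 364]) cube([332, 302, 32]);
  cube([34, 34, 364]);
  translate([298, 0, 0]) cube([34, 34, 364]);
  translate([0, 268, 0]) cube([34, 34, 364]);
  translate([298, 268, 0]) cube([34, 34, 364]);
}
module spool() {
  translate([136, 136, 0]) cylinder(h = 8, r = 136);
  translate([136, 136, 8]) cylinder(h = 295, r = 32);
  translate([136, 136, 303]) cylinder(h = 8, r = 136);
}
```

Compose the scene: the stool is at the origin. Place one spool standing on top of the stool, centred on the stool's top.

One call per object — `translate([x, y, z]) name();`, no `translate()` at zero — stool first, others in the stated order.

stool();
translate([30, 15, 396]) spool();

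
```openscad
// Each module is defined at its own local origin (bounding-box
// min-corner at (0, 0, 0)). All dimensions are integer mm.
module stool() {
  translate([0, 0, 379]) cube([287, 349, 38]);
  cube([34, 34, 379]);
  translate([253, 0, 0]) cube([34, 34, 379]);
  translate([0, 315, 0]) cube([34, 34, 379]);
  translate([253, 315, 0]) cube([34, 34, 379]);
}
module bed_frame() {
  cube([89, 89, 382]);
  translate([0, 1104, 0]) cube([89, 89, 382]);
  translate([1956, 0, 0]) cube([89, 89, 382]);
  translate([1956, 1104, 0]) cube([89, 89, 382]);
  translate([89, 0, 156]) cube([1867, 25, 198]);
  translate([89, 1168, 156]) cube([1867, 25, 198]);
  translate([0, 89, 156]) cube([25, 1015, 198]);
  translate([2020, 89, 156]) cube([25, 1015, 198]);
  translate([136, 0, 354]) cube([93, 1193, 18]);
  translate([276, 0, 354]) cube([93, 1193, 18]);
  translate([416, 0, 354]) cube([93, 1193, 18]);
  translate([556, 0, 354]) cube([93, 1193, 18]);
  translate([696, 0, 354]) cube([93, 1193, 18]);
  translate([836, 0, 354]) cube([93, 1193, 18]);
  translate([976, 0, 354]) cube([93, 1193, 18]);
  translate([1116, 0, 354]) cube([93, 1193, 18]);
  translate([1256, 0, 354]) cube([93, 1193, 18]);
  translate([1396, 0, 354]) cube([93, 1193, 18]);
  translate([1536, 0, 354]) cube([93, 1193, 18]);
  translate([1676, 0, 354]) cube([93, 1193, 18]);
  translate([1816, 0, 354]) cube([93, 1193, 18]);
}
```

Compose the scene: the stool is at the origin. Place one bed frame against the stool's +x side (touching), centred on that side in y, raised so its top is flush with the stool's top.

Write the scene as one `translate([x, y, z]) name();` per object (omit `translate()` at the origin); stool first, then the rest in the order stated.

stool();
translate([287, -422, 35]) bed_frame();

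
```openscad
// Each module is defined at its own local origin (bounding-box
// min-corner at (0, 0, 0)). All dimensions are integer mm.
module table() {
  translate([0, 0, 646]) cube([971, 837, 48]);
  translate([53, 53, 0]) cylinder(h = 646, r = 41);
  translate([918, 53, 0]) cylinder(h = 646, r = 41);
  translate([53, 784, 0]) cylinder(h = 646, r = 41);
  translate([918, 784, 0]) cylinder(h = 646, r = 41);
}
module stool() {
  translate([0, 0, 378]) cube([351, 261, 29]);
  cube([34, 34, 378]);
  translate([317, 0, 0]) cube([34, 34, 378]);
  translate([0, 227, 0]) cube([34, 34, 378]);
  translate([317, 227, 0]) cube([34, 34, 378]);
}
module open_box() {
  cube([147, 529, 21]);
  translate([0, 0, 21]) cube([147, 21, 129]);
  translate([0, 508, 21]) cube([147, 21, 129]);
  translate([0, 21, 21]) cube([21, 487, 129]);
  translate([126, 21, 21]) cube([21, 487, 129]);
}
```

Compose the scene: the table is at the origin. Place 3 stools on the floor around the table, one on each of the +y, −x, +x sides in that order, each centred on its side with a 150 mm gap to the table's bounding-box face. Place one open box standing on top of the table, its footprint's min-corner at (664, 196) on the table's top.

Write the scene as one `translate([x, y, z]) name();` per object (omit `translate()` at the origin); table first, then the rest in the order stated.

table();
translate([310, 987, 0]) stool();
translate([-501, 288, 0]) stool();
translate([1121, 288, 0]) stool();
translate([664, 196, 694]) open_box();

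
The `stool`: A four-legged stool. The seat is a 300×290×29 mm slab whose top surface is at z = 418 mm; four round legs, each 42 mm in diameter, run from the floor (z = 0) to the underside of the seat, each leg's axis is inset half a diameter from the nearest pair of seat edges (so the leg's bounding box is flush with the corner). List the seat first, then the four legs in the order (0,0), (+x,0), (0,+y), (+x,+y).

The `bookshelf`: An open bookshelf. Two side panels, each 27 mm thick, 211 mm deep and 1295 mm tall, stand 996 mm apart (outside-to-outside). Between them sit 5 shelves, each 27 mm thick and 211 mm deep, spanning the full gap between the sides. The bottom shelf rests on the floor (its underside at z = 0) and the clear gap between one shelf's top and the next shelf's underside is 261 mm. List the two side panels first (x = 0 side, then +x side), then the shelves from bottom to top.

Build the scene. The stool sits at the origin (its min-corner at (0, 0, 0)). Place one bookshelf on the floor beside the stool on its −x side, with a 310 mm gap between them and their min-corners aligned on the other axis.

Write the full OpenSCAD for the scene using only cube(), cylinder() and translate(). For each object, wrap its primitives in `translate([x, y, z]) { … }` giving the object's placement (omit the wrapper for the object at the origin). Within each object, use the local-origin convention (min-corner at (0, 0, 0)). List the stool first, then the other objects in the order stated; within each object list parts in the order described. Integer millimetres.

translate([0, 0, 389]) cube([300, 290, 29]);
translate([21, 21, 0]) cylinder(h = 389, r = 21);
translate([279, 21, 0]) cylinder(h = 389, r = 21);
translate([21, 269, 0]) cylinder(h = 389, r = 21);
translate([279, 269, 0]) cylinder(h = 389, r = 21);
translate([-1306, 0, 0]) {
  cube([27, 211, 1295]);
  translate([969, 0, 0]) cube([27, 211, 1295]);
  translate([27, 0, 0]) cube([942, 211, 27]);
  translate([27, 0, 288]) cube([942, 211, 27]);
  translate([27, 0, 576]) cube([942, 211, 27]);
  translate([27, 0, 864]) cube([942, 211, 27]);
  translate([27, 0, 1152]) cube([942, 211, 27]);
}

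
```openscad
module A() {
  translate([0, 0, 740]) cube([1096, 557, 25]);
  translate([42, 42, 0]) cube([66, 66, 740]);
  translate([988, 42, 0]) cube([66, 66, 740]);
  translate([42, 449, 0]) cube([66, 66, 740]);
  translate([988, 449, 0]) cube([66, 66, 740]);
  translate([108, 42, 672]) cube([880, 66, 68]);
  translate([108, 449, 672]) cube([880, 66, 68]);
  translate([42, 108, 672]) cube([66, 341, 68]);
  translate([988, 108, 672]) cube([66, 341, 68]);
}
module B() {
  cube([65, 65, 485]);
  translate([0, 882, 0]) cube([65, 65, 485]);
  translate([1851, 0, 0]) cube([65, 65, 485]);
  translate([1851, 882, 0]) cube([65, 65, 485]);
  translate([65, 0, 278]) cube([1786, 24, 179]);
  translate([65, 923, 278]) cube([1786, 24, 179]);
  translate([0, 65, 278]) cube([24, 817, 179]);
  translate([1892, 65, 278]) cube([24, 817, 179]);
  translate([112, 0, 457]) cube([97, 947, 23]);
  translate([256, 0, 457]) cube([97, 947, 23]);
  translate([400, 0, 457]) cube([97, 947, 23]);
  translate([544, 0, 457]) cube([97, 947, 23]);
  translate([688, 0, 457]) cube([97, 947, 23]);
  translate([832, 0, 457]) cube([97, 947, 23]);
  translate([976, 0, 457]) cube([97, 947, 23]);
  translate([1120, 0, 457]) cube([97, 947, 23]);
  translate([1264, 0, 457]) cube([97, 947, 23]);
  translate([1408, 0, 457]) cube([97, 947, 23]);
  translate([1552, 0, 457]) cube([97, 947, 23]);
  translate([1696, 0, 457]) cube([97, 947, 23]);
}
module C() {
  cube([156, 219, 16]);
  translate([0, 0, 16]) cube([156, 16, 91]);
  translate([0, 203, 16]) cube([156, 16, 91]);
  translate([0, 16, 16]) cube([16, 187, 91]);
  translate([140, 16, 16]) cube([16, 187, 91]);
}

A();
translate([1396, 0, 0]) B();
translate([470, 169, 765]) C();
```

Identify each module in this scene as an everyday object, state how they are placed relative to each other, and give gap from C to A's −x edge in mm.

A is a table. B is a bed frame. C is an open box. The bed frame is on the floor beside the table on its +x side. The open box is on top of the table, centred. The gap from the open box to the table's −x edge is 470 mm.

The open box's min-x is at 470; the table's min-x is 0; gap = 470 mm.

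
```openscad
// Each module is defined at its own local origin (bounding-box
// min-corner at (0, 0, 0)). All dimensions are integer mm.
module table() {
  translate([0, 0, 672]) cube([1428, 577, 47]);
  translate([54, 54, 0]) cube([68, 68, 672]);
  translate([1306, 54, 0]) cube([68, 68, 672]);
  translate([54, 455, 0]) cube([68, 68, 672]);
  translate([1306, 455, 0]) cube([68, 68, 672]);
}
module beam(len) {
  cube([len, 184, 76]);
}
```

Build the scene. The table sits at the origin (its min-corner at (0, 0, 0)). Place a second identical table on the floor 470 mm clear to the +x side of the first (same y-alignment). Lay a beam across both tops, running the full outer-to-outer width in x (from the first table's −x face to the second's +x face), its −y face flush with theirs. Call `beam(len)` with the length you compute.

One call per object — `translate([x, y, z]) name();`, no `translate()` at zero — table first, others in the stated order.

table();
translate([1898, 0, 0]) table();
translate([0, 0, 719]) beam(3326);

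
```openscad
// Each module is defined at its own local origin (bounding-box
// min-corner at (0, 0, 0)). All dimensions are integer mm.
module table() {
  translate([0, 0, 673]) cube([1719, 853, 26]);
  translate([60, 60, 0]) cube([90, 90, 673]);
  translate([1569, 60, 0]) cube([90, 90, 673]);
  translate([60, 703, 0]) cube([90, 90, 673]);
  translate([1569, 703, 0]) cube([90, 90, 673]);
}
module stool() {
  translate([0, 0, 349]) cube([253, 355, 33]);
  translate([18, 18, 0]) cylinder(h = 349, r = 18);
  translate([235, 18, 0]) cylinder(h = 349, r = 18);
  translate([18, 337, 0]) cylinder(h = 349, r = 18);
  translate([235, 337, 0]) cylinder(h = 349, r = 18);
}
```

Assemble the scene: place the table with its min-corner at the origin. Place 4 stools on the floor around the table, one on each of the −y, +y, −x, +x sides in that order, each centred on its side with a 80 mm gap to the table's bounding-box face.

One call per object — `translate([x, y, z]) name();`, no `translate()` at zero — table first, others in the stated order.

table();
translate([733, -435, 0]) stool();
translate([733, 933, 0]) stool();
translate([-333, 249, 0]) stool();
translate([1799, 249, 0]) stool();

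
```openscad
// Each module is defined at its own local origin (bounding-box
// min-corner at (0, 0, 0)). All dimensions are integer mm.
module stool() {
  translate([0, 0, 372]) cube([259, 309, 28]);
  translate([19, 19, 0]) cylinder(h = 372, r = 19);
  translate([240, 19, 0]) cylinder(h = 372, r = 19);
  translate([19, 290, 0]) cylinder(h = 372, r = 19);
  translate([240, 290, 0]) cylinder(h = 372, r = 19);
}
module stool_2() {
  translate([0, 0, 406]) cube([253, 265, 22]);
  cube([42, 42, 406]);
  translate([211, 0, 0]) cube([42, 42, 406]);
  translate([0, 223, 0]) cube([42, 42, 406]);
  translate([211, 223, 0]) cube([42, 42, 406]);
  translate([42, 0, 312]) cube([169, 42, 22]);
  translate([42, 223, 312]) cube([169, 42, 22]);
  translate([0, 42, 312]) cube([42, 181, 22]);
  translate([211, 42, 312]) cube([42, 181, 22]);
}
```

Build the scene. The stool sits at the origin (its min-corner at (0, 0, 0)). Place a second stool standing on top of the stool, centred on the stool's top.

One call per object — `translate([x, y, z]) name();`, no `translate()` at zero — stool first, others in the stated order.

stool();
translate([3, 22, 400]) stool_2();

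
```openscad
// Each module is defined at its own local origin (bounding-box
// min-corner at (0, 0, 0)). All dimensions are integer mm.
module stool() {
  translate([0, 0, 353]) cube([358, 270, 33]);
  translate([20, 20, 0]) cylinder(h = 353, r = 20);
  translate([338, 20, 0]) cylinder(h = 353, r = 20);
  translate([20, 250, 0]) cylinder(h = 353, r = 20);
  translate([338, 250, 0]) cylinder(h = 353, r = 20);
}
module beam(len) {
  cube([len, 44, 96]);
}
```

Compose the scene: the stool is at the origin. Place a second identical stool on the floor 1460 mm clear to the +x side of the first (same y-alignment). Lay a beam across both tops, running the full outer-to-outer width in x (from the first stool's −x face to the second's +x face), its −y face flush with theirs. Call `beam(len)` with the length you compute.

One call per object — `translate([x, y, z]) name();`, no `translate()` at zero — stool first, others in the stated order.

stool();
translate([1818, 0, 0]) stool();
translate([0, 0, 386]) beam(2176);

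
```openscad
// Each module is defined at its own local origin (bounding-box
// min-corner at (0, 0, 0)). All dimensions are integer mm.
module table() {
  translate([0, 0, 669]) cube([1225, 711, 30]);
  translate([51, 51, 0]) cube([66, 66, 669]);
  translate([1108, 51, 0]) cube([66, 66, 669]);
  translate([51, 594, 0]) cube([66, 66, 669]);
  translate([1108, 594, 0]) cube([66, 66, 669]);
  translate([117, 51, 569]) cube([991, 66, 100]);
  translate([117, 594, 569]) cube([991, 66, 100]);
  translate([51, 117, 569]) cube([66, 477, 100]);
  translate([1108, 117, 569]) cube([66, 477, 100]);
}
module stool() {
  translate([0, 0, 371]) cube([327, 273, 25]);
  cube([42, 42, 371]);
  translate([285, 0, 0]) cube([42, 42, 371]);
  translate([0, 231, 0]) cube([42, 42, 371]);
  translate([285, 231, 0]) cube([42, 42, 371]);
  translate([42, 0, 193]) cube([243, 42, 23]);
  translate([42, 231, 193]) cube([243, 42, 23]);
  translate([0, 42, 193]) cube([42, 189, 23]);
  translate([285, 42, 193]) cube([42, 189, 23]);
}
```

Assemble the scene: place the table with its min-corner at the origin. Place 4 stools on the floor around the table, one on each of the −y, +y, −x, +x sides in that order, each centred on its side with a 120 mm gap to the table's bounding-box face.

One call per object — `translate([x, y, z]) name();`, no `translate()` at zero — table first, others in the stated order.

table();
translate([449, -393, 0]) stool();
translate([449, 831, 0]) stool();
translate([-447, 219, 0]) stool();
translate([1345, 219, 0]) stool();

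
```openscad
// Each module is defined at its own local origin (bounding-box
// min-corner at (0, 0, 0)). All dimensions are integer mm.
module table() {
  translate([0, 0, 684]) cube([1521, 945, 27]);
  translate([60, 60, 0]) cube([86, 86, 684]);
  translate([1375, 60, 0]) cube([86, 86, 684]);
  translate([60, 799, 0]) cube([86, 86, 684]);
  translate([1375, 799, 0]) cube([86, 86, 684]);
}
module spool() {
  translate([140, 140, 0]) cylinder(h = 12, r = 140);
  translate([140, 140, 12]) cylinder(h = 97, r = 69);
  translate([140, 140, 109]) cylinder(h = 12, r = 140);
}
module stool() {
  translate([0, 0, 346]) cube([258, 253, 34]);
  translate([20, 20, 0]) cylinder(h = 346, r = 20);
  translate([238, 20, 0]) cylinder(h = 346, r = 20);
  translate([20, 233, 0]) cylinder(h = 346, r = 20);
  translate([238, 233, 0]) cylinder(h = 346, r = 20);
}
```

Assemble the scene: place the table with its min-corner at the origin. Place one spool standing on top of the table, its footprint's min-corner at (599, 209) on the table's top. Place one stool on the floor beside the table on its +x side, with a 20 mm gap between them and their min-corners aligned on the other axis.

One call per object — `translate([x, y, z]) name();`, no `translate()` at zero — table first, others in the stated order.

table();
translate([599, 209, 711]) spool();
translate([1541, 0, 0]) stool();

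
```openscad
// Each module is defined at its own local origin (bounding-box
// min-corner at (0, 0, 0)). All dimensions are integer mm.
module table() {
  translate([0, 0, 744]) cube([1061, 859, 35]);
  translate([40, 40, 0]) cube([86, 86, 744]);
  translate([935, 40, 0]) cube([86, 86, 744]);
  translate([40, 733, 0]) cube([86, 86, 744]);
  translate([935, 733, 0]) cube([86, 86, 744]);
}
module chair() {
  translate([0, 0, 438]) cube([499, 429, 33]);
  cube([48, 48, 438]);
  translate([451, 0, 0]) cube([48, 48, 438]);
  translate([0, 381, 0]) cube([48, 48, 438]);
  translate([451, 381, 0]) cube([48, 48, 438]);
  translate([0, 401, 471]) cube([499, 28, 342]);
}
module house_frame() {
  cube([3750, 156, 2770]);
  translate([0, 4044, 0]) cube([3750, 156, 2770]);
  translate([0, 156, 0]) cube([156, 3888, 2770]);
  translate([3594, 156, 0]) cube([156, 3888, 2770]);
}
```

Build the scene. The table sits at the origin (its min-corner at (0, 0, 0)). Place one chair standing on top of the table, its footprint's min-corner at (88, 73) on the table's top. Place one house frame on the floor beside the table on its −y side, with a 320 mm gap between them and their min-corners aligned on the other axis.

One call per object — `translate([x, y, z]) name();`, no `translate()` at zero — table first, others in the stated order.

table();
translate([88, 73, 779]) chair();
translate([0, -4520, 0]) house_frame();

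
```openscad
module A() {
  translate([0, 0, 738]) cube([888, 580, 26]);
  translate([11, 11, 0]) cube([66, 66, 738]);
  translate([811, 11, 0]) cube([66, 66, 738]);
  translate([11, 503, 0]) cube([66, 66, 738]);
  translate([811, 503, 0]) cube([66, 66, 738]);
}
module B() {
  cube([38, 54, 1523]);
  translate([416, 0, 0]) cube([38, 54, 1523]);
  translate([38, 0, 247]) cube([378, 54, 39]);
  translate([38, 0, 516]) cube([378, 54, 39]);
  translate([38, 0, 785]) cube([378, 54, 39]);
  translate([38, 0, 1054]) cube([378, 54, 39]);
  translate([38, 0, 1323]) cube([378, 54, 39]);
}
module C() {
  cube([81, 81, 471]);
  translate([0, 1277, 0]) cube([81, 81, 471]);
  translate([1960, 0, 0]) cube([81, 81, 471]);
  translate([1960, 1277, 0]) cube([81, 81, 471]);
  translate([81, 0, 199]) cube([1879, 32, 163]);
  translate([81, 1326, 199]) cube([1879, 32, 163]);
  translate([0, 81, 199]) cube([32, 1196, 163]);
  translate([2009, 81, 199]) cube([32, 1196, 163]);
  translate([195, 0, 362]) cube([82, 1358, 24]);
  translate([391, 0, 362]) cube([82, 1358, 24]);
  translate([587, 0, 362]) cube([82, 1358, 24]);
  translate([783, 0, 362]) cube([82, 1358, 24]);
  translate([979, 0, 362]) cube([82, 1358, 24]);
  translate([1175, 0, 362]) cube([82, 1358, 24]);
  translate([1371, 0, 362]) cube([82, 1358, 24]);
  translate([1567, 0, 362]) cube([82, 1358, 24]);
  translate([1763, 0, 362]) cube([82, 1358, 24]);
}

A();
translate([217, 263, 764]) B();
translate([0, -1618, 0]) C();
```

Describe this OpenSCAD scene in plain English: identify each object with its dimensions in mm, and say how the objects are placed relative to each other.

A is a table with a 888×580 mm rectangular top, 26 mm thick, top surface at z = 764 mm, supported by four 66×66 mm square legs, each inset 11 mm from the nearest pair of top edges, running from the floor.

B is a wooden ladder with two side rails of 38×54 mm section and 1523 mm height, set 454 mm apart overall. Between them run 5 rectangular rungs (54 mm deep, 39 mm thick), front faces flush with the rails' −y face. The bottom of the first rung is 247 mm above the floor and each subsequent rung is 269 mm higher than the one below.

C is a bed frame 2041 mm long (x) by 1358 mm wide (y). Four 81×81 mm corner posts, 471 mm tall, at the corners of the footprint. Four rails of 32 mm thickness and 163 mm height run between adjacent posts with their undersides at z = 199 mm, their outer faces flush with the outside of the frame (the two x-running rails run between the posts' inner faces; the two y-running rails run between the posts' inner faces). 9 slats, each 82 mm wide (x) and 24 mm thick, lie across the top of the two x-running rails, running the full 1358 mm width of the frame in y; the slats are evenly spaced along x between the inner faces of the end posts with equal gaps (rounded down to the nearest mm) at the −x end and between each pair — any rounding remainder accumulates at the +x end.

The ladder is on top of the table, centred. The bed frame is on the floor beside the table on its −y side.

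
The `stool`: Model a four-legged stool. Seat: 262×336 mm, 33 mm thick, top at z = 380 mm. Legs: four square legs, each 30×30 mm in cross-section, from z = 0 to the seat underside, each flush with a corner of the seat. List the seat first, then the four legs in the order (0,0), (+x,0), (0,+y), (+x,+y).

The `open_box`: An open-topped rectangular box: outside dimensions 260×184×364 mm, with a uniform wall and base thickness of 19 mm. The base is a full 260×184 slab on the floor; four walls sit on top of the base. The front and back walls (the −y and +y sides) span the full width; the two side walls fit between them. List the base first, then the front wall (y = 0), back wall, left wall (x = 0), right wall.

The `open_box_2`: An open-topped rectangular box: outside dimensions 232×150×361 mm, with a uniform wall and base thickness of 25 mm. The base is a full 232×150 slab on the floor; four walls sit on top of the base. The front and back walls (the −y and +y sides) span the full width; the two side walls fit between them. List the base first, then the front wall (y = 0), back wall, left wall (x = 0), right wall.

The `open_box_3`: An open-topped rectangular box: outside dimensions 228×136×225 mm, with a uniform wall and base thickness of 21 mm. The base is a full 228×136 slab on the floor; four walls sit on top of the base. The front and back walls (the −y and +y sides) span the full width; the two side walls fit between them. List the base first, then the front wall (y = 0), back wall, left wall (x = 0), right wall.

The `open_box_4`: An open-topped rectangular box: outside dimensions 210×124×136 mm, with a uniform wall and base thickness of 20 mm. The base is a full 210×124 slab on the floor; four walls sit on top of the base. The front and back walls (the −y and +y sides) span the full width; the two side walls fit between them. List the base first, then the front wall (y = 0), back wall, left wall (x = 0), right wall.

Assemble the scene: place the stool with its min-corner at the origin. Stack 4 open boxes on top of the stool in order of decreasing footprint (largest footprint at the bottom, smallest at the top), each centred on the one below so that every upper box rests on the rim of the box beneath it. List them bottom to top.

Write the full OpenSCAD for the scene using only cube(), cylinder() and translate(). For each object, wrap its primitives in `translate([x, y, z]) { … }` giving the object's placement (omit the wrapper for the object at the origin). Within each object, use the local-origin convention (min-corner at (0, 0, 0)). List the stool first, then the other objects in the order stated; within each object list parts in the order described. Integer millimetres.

translate([0, 0, 347]) cube([262, 336, 33]);
cube([30, 30, 347]);
translate([232, 0, 0]) cube([30, 30, 347]);
translate([0, 306, 0]) cube([30, 30, 347]);
translate([232, 306, 0]) cube([30, 30, 347]);
translate([1, 76, 380]) {
  cube([260, 184, 19]);
  translate([0, 0, 19]) cube([260, 19, 345]);
  translate([0, 165, 19]) cube([260, 19, 345]);
  translate([0, 19, 19]) cube([19, 146, 345]);
  translate([241, 19, 19]) cube([19, 146, 345]);
}
translate([15, 93, 744]) {
  cube([232, 150, 25]);
  translate([0, 0, 25]) cube([232, 25, 336]);
  translate([0, 125, 25]) cube([232, 25, 336]);
  translate([0, 25, 25]) cube([25, 100, 336]);
  translate([207, 25, 25]) cube([25, 100, 336]);
}
translate([17, 100, 1105]) {
  cube([228, 136, 21]);
  translate([0, 0, 21]) cube([228, 21, 204]);
  translate([0, 115, 21]) cube([228, 21, 204]);
  translate([0, 21, 21]) cube([21, 94, 204]);
  translate([207, 21, 21]) cube([21, 94, 204]);
}
translate([26, 106, 1330]) {
  cube([210, 124, 20]);
  translate([0, 0, 20]) cube([210, 20, 116]);
  translate([0, 104, 20]) cube([210, 20, 116]);
  translate([0, 20, 20]) cube([20, 84, 116]);
  translate([190, 20, 20]) cube([20, 84, 116]);
}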